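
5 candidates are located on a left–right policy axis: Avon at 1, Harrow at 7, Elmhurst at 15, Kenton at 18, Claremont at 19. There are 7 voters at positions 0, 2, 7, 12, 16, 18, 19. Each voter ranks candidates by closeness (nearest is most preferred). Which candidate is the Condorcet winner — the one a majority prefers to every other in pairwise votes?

Elmhurst

With single-peaked preferences on a line, the Condorcet winner is the candidate closest to the median voter.
The median voter (position 12) is closest to Elmhurst at 15.
Check: Elmhurst vs Claremont — voters closer to Elmhurst: 5 of 7.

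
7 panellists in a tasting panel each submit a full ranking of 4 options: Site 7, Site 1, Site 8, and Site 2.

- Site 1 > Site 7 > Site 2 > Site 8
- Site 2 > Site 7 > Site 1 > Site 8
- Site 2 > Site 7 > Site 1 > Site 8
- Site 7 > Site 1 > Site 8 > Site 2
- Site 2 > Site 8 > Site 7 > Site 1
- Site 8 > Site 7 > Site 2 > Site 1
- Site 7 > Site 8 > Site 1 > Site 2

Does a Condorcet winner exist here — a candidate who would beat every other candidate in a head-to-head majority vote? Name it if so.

Head-to-head results (7 voters total):
Site 7 vs Site 1: Site 7 wins 6–1.
Site 7 vs Site 8: Site 7 wins 5–2.
Site 7 vs Site 2: Site 7 wins 4–3.
Site 1 vs Site 8: Site 1 wins 4–3.
Site 1 vs Site 2: Site 2 wins 4–3.
Site 8 vs Site 2: Site 2 wins 4–3.
Site 7 beats each rival — Site 1 (6–1), Site 8 (5–2), Site 2 (4–3) — so Site 7 is the Condorcet winner.

Site 7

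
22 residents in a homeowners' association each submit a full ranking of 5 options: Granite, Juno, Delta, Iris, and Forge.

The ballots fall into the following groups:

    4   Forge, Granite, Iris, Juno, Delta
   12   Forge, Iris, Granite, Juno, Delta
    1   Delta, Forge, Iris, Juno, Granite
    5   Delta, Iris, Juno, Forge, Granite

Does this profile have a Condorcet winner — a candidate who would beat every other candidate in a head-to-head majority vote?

Head-to-head results (22 voters total):
Granite vs Juno: Granite wins 16–6.
Granite vs Delta: Granite wins 16–6.
Granite vs Iris: Iris wins 18–4.
Granite vs Forge: Forge wins 22–0.
Juno vs Delta: Juno wins 16–6.
Juno vs Iris: Iris wins 22–0.
Juno vs Forge: Forge wins 17–5.
Delta vs Iris: Iris wins 16–6.
Delta vs Forge: Forge wins 16–6.
Iris vs Forge: Forge wins 17–5.
Forge beats each rival — Granite (22–0), Juno (17–5), Delta (16–6), Iris (17–5) — so Forge is the Condorcet winner.

Yes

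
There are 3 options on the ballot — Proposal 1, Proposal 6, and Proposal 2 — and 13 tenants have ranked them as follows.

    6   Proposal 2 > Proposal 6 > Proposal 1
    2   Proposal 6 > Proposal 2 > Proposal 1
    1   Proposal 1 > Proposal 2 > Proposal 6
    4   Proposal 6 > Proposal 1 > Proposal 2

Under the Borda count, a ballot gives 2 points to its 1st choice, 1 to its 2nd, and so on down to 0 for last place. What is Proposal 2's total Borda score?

Borda scores:
  Proposal 1: 6·0 + 2·0 + 2 + 4·1 = 6
  Proposal 6: 6·1 + 2·2 + 0 + 4·2 = 18
  Proposal 2: 6·2 + 2·1 + 1 + 4·0 = 15

15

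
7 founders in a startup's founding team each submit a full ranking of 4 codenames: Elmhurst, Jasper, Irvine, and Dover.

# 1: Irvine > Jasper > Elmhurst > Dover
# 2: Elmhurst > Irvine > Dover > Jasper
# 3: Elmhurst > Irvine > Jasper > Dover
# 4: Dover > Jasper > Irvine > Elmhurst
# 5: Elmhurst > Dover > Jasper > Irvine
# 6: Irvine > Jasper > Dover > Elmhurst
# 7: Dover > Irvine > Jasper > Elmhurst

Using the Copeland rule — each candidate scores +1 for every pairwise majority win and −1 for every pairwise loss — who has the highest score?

Irvine

Pairwise results:
  Elmhurst vs Jasper: Jasper wins 4–3.
  Elmhurst vs Irvine: Irvine wins 4–3.
  Elmhurst vs Dover: Elmhurst wins 4–3.
  Jasper vs Irvine: Irvine wins 5–2.
  Jasper vs Dover: Dover wins 4–3.
  Irvine vs Dover: Irvine wins 4–3.
Copeland scores (wins − losses):
  Elmhurst: 1 − 2 = -1
  Jasper: 1 − 2 = -1
  Irvine: 3 − 0 = 3
  Dover: 1 − 2 = -1
Irvine has the best Copeland score.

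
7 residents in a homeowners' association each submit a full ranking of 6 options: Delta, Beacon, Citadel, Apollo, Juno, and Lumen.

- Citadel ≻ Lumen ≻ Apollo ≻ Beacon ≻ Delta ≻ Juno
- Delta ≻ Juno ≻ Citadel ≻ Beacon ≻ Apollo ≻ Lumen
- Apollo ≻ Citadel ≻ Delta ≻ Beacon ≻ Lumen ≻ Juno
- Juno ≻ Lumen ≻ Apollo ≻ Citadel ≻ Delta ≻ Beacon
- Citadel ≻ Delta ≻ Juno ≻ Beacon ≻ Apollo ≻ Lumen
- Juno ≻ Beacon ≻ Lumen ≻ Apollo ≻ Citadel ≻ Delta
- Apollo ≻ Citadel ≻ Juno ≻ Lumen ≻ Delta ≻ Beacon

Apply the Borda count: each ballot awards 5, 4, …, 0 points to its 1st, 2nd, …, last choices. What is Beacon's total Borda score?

Borda scores:
  Delta: 1 + 5 + 3 + 1 + 4 + 0 + 1 = 15
  Beacon: 2 + 2 + 2 + 0 + 2 + 4 + 0 = 12
  Citadel: 5 + 3 + 4 + 2 + 5 + 1 + 4 = 24
  Apollo: 3 + 1 + 5 + 3 + 1 + 2 + 5 = 20
  Juno: 0 + 4 + 0 + 5 + 3 + 5 + 3 = 20
  Lumen: 4 + 0 + 1 + 4 + 0 + 3 + 2 = 14

12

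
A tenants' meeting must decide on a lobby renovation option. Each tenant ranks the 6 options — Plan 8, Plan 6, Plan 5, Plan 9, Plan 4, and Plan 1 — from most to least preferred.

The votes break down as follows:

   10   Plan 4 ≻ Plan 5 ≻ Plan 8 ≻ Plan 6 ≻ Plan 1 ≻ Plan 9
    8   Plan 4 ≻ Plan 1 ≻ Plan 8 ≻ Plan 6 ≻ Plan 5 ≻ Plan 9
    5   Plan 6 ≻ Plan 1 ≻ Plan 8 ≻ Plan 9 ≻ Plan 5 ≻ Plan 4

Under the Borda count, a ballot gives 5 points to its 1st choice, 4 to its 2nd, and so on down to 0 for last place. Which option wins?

Plan 4

Borda scores:
  Plan 8: 10·3 + 8·3 + 5·3 = 69
  Plan 6: 10·2 + 8·2 + 5·5 = 61
  Plan 5: 10·4 + 8·1 + 5·1 = 53
  Plan 9: 10·0 + 8·0 + 5·2 = 10
  Plan 4: 10·5 + 8·5 + 5·0 = 90
  Plan 1: 10·1 + 8·4 + 5·4 = 62
Plan 4 has the highest total.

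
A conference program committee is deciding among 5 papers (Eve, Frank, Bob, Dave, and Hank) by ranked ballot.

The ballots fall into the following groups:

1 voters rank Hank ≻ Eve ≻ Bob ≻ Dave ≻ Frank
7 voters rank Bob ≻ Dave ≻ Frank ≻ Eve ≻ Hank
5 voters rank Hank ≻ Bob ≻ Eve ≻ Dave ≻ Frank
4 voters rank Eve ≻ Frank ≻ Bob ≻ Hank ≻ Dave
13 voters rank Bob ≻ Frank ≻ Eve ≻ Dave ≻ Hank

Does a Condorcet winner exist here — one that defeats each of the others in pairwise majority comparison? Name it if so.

Bob

Head-to-head results (30 voters total):
Eve vs Frank: Frank wins 20–10.
Eve vs Bob: Bob wins 25–5.
Eve vs Dave: Eve wins 23–7.
Eve vs Hank: Eve wins 24–6.
Frank vs Bob: Bob wins 26–4.
Frank vs Dave: Frank wins 17–13.
Frank vs Hank: Frank wins 24–6.
Bob vs Dave: Bob wins 30–0.
Bob vs Hank: Bob wins 24–6.
Dave vs Hank: Dave wins 20–10.
Bob beats each rival — Eve (25–5), Frank (26–4), Dave (30–0), Hank (24–6) — so Bob is the Condorcet winner.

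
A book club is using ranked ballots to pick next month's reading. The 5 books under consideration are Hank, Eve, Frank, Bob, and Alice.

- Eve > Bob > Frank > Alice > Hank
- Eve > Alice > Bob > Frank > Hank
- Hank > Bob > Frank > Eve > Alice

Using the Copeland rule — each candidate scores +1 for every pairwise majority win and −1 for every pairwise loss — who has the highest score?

Pairwise results:
  Hank vs Eve: Eve wins 2–1.
  Hank vs Frank: Frank wins 2–1.
  Hank vs Bob: Bob wins 2–1.
  Hank vs Alice: Alice wins 2–1.
  Eve vs Frank: Eve wins 2–1.
  Eve vs Bob: Eve wins 2–1.
  Eve vs Alice: Eve wins 3–0.
  Frank vs Bob: Bob wins 3–0.
  Frank vs Alice: Frank wins 2–1.
  Bob vs Alice: Bob wins 2–1.
Copeland scores (wins − losses):
  Hank: 0 − 4 = -4
  Eve: 4 − 0 = 4
  Frank: 2 − 2 = 0
  Bob: 3 − 1 = 2
  Alice: 1 − 3 = -2
Eve has the best Copeland score.

Eve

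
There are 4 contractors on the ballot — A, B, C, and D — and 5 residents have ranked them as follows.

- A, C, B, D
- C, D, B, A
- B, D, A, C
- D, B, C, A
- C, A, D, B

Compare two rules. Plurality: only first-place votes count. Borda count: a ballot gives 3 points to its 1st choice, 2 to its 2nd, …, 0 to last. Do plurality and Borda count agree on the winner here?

Yes

Plurality first-place counts: A 1, B 1, C 2, D 1 → C.
Borda totals: A 6, B 7, C 9, D 8 → C.
The two rules agree on C.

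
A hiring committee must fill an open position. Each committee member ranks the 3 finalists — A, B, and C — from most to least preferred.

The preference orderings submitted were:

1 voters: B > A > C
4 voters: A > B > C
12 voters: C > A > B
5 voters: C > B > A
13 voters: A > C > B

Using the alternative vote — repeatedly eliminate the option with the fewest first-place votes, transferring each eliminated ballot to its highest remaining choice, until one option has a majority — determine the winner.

A

Round 1: A 17, C 17, B 1. B has the fewest and is eliminated.
Round 2: A 18, C 17. A has a majority.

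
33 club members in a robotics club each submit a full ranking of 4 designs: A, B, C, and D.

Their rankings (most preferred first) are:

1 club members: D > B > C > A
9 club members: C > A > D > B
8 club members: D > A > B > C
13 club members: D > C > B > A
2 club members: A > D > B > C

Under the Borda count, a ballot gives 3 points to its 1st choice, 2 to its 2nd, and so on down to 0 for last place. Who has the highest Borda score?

Borda scores:
  A: 0 + 9·2 + 8·2 + 13·0 + 2·3 = 40
  B: 2 + 9·0 + 8·1 + 13·1 + 2·1 = 25
  C: 1 + 9·3 + 8·0 + 13·2 + 2·0 = 54
  D: 3 + 9·1 + 8·3 + 13·3 + 2·2 = 79
D has the highest total.

D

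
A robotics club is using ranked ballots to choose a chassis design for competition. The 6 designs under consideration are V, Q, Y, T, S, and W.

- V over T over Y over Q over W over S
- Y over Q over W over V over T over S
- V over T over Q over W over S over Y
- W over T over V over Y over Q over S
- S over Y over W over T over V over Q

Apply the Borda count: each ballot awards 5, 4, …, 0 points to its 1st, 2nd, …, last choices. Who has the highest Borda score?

V

Borda scores:
  V: 5 + 2 + 5 + 3 + 1 = 16
  Q: 2 + 4 + 3 + 1 + 0 = 10
  Y: 3 + 5 + 0 + 2 + 4 = 14
  T: 4 + 1 + 4 + 4 + 2 = 15
  S: 0 + 0 + 1 + 0 + 5 = 6
  W: 1 + 3 + 2 + 5 + 3 = 14
V has the highest total.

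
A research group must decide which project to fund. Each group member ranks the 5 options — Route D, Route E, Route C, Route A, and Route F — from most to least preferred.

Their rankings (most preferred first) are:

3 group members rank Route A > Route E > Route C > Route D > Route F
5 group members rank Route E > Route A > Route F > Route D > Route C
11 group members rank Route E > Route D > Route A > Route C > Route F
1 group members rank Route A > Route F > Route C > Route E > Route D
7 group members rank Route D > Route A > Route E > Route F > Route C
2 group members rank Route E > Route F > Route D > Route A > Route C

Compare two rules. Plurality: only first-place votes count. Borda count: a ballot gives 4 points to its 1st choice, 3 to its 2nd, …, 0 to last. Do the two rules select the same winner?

Yes

Plurality first-place counts: Route D 7, Route E 18, Route C 0, Route A 4, Route F 0 → Route E.
Borda totals: Route D 73, Route E 96, Route C 19, Route A 76, Route F 26 → Route E.
The two rules agree on Route E.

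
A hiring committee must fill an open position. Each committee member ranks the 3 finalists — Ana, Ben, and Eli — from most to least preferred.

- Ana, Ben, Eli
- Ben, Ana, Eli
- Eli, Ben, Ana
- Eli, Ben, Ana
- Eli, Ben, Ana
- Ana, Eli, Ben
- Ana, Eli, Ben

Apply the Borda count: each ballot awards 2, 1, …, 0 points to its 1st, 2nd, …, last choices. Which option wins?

Borda scores:
  Ana: 2 + 1 + 0 + 0 + 0 + 2 + 2 = 7
  Ben: 1 + 2 + 1 + 1 + 1 + 0 + 0 = 6
  Eli: 0 + 0 + 2 + 2 + 2 + 1 + 1 = 8
Eli has the highest total.

Eli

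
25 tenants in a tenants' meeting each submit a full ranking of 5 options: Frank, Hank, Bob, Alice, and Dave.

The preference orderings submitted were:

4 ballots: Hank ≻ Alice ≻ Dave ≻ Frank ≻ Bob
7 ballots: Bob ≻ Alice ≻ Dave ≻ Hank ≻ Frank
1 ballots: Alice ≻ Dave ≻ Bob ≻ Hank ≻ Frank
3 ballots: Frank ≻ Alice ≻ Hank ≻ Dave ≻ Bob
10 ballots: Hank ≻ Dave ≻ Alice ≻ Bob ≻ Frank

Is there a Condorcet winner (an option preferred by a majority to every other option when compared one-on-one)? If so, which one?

Hank

Head-to-head results (25 voters total):
Frank vs Hank: Hank wins 22–3.
Frank vs Bob: Bob wins 18–7.
Frank vs Alice: Alice wins 22–3.
Frank vs Dave: Dave wins 22–3.
Hank vs Bob: Hank wins 17–8.
Hank vs Alice: Hank wins 14–11.
Hank vs Dave: Hank wins 17–8.
Bob vs Alice: Alice wins 18–7.
Bob vs Dave: Dave wins 18–7.
Alice vs Dave: Alice wins 15–10.
Hank beats each rival — Frank (22–3), Bob (17–8), Alice (14–11), Dave (17–8) — so Hank is the Condorcet winner.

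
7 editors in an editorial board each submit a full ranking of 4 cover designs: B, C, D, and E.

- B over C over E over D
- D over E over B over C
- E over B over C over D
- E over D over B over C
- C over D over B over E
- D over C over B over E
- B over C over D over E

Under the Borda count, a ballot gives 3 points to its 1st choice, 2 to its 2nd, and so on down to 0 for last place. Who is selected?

B

Borda scores:
  B: 3 + 1 + 2 + 1 + 1 + 1 + 3 = 12
  C: 2 + 0 + 1 + 0 + 3 + 2 + 2 = 10
  D: 0 + 3 + 0 + 2 + 2 + 3 + 1 = 11
  E: 1 + 2 + 3 + 3 + 0 + 0 + 0 = 9
B has the highest total.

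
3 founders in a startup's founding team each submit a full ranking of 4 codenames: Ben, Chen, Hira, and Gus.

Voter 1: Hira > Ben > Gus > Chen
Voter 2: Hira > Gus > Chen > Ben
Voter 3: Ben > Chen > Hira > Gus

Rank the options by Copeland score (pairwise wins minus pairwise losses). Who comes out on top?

Pairwise results:
  Ben vs Chen: Ben wins 2–1.
  Ben vs Hira: Hira wins 2–1.
  Ben vs Gus: Ben wins 2–1.
  Chen vs Hira: Hira wins 2–1.
  Chen vs Gus: Gus wins 2–1.
  Hira vs Gus: Hira wins 3–0.
Copeland scores (wins − losses):
  Ben: 2 − 1 = 1
  Chen: 0 − 3 = -3
  Hira: 3 − 0 = 3
  Gus: 1 − 2 = -1
Hira has the best Copeland score.

Hira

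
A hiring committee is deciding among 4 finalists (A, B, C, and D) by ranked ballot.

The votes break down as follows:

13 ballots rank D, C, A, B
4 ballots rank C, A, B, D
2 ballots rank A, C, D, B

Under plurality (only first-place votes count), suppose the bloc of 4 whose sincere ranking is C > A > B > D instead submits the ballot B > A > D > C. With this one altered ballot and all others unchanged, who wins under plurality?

First-place totals with the altered ballot: A 2, B 4, C 0, D 13.
The winner is unchanged: still D.

D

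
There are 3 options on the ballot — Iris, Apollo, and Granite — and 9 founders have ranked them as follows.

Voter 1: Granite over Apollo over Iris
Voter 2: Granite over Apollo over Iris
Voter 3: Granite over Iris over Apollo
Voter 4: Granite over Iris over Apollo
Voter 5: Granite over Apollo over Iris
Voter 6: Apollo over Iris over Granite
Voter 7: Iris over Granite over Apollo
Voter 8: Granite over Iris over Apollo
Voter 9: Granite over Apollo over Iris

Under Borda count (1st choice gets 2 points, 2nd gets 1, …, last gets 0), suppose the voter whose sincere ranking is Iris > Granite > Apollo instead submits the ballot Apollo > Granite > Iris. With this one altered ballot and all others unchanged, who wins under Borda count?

Borda totals with the altered ballot: Iris 4, Apollo 8, Granite 15.
The winner is unchanged: still Granite.

Granite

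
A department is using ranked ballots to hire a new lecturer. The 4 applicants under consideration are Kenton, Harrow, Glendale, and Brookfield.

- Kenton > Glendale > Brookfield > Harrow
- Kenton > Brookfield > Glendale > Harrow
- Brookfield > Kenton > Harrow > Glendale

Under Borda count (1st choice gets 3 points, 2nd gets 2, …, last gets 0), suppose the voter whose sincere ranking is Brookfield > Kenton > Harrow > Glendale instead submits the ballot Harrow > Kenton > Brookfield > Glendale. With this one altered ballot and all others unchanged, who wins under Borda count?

Borda totals with the altered ballot: Kenton 8, Harrow 3, Glendale 3, Brookfield 4.
The winner is unchanged: still Kenton.

Kenton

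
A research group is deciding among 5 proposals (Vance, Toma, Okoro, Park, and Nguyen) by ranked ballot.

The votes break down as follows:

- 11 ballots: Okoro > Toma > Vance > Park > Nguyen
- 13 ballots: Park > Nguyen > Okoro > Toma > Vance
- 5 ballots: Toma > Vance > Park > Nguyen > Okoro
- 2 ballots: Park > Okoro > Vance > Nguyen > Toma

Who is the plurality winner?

Park

First-place vote totals:
  Vance: 0
  Toma: 5
  Okoro: 11
  Park: 15
  Nguyen: 0
Park has the most first-place votes.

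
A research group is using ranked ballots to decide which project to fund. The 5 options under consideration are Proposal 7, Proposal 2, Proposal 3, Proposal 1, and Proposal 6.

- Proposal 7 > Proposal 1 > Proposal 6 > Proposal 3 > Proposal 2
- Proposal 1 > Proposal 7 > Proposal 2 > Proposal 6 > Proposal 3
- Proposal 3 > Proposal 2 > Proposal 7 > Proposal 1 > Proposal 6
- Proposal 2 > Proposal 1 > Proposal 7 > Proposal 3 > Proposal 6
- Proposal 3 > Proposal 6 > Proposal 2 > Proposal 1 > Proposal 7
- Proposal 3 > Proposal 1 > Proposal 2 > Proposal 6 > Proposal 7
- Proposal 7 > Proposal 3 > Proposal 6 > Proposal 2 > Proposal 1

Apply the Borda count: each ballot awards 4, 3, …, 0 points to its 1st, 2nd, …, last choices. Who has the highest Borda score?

Proposal 3

Borda scores:
  Proposal 7: 4 + 3 + 2 + 2 + 0 + 0 + 4 = 15
  Proposal 2: 0 + 2 + 3 + 4 + 2 + 2 + 1 = 14
  Proposal 3: 1 + 0 + 4 + 1 + 4 + 4 + 3 = 17
  Proposal 1: 3 + 4 + 1 + 3 + 1 + 3 + 0 = 15
  Proposal 6: 2 + 1 + 0 + 0 + 3 + 1 + 2 = 9
Proposal 3 has the highest total.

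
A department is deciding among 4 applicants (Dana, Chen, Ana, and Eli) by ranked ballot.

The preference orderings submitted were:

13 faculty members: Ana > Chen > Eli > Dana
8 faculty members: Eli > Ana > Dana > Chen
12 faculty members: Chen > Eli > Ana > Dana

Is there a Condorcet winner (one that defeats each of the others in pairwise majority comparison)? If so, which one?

None — there is no Condorcet winner

Head-to-head results (33 voters total):
Dana vs Chen: Chen wins 25–8.
Dana vs Ana: Ana wins 33–0.
Dana vs Eli: Eli wins 33–0.
Chen vs Ana: Ana wins 21–12.
Chen vs Eli: Chen wins 25–8.
Ana vs Eli: Eli wins 20–13.
No candidate beats all others: Chen beats Eli beats Ana beats Chen, a majority cycle.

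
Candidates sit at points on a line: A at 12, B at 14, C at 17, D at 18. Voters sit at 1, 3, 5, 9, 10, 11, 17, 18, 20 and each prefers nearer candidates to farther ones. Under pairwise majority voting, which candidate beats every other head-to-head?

A

With single-peaked preferences on a line, the Condorcet winner is the candidate closest to the median voter.
The median voter (position 10) is closest to A at 12.
Check: A vs D — voters closer to A: 6 of 9.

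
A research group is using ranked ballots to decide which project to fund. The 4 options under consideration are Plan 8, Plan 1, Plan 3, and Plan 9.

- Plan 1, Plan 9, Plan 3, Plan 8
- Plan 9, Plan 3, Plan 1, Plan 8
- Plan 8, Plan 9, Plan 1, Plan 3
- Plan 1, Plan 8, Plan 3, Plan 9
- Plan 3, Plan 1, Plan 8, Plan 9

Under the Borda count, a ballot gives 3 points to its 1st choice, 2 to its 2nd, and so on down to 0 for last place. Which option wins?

Borda scores:
  Plan 8: 0 + 0 + 3 + 2 + 1 = 6
  Plan 1: 3 + 1 + 1 + 3 + 2 = 10
  Plan 3: 1 + 2 + 0 + 1 + 3 = 7
  Plan 9: 2 + 3 + 2 + 0 + 0 = 7
Plan 1 has the highest total.

Plan 1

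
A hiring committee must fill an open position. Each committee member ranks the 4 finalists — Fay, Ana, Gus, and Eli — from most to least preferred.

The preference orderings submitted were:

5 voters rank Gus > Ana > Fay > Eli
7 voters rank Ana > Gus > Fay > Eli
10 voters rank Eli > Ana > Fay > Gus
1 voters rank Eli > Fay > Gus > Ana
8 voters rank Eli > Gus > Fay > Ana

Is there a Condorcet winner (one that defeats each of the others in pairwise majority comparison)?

Yes

Head-to-head results (31 voters total):
Fay vs Ana: Ana wins 22–9.
Fay vs Gus: Gus wins 20–11.
Fay vs Eli: Eli wins 19–12.
Ana vs Gus: Ana wins 17–14.
Ana vs Eli: Eli wins 19–12.
Gus vs Eli: Eli wins 19–12.
Eli beats each rival — Fay (19–12), Ana (19–12), Gus (19–12) — so Eli is the Condorcet winner.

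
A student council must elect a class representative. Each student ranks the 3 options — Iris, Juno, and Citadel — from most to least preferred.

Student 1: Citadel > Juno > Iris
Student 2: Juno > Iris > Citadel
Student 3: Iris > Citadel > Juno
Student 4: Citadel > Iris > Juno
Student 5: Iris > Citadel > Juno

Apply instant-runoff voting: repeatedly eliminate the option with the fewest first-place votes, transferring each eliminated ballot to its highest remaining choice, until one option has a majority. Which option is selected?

Round 1: Iris 2, Citadel 2, Juno 1. Juno has the fewest and is eliminated.
Round 2: Iris 3, Citadel 2. Iris has a majority.

Iris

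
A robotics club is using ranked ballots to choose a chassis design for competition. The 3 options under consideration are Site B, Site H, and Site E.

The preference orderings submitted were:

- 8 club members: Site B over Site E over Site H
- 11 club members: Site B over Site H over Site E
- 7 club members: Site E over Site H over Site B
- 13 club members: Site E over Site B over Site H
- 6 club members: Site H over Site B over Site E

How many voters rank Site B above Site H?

Ballots ranking Site B above Site H: 8+11+13 = 32.
Ballots ranking Site H above Site B: 7+6 = 13.
So 32 of 45 voters prefer Site B to Site H.

32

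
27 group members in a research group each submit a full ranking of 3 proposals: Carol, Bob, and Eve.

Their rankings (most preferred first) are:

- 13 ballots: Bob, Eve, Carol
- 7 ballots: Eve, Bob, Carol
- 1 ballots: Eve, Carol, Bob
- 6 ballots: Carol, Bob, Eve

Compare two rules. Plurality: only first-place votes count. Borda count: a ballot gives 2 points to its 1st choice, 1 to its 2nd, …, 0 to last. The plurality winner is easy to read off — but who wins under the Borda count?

Plurality first-place counts: Carol 6, Bob 13, Eve 8 → Bob.
Borda totals: Carol 13, Bob 39, Eve 29 → Bob.

Bob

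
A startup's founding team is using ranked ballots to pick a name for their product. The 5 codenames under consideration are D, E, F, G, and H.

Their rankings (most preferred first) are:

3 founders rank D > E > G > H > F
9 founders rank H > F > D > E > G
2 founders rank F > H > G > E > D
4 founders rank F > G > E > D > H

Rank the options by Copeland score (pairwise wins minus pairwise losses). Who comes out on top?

H

Pairwise results:
  D vs E: D wins 12–6.
  D vs F: F wins 15–3.
  D vs G: D wins 12–6.
  D vs H: H wins 11–7.
  E vs F: F wins 15–3.
  E vs G: E wins 12–6.
  E vs H: H wins 11–7.
  F vs G: F wins 15–3.
  F vs H: H wins 12–6.
  G vs H: H wins 11–7.
Copeland scores (wins − losses):
  D: 2 − 2 = 0
  E: 1 − 3 = -2
  F: 3 − 1 = 2
  G: 0 − 4 = -4
  H: 4 − 0 = 4
H has the best Copeland score.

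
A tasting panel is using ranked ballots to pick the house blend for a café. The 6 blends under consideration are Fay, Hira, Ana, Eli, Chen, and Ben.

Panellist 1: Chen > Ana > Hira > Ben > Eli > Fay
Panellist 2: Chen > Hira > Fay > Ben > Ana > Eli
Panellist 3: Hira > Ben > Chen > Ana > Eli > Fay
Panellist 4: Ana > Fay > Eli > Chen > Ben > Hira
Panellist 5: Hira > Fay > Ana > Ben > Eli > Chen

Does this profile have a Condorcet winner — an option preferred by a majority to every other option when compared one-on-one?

Head-to-head results (5 voters total):
Fay vs Hira: Hira wins 4–1.
Fay vs Ana: Ana wins 3–2.
Fay vs Eli: Fay wins 3–2.
Fay vs Chen: Chen wins 3–2.
Fay vs Ben: Fay wins 3–2.
Hira vs Ana: Hira wins 3–2.
Hira vs Eli: Hira wins 4–1.
Hira vs Chen: Chen wins 3–2.
Hira vs Ben: Hira wins 4–1.
Ana vs Eli: Ana wins 5–0.
Ana vs Chen: Chen wins 3–2.
Ana vs Ben: Ana wins 3–2.
Eli vs Chen: Chen wins 3–2.
Eli vs Ben: Ben wins 4–1.
Chen vs Ben: Chen wins 3–2.
Chen beats each rival — Fay (3–2), Hira (3–2), Ana (3–2), Eli (3–2), Ben (3–2) — so Chen is the Condorcet winner.

Yes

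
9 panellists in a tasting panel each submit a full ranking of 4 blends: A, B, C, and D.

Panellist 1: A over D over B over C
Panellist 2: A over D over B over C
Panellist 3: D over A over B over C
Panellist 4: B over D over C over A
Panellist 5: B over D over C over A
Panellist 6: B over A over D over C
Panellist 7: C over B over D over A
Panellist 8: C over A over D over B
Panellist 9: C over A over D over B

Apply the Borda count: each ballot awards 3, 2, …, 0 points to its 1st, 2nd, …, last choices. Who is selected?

Borda scores:
  A: 3 + 3 + 2 + 0 + 0 + 2 + 0 + 2 + 2 = 14
  B: 1 + 1 + 1 + 3 + 3 + 3 + 2 + 0 + 0 = 14
  C: 0 + 0 + 0 + 1 + 1 + 0 + 3 + 3 + 3 = 11
  D: 2 + 2 + 3 + 2 + 2 + 1 + 1 + 1 + 1 = 15
D has the highest total.

D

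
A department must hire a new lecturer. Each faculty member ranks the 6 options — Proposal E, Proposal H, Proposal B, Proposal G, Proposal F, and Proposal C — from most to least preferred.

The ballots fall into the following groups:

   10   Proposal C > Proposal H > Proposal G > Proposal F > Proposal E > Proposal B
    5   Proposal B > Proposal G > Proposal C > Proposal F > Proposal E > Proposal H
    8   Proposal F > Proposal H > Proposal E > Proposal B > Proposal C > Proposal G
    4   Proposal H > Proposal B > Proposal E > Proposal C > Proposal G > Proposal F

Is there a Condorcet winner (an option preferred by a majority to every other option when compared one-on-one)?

Head-to-head results (27 voters total):
Proposal E vs Proposal H: Proposal H wins 22–5.
Proposal E vs Proposal B: Proposal E wins 18–9.
Proposal E vs Proposal G: Proposal G wins 15–12.
Proposal E vs Proposal F: Proposal F wins 23–4.
Proposal E vs Proposal C: Proposal C wins 15–12.
Proposal H vs Proposal B: Proposal H wins 22–5.
Proposal H vs Proposal G: Proposal H wins 22–5.
Proposal H vs Proposal F: Proposal H wins 14–13.
Proposal H vs Proposal C: Proposal C wins 15–12.
Proposal B vs Proposal G: Proposal B wins 17–10.
Proposal B vs Proposal F: Proposal F wins 18–9.
Proposal B vs Proposal C: Proposal B wins 17–10.
Proposal G vs Proposal F: Proposal G wins 19–8.
Proposal G vs Proposal C: Proposal C wins 22–5.
Proposal F vs Proposal C: Proposal C wins 19–8.
No candidate beats all others: Proposal E beats Proposal B beats Proposal G beats Proposal E, a majority cycle.

No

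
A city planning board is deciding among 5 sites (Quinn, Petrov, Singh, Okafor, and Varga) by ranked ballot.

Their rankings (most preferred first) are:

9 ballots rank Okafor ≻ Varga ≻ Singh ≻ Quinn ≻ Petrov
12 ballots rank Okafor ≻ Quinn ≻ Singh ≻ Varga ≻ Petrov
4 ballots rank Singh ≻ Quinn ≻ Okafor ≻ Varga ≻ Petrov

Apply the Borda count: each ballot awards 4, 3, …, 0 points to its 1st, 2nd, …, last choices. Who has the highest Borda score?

Okafor

Borda scores:
  Quinn: 9·1 + 12·3 + 4·3 = 57
  Petrov: 9·0 + 12·0 + 4·0 = 0
  Singh: 9·2 + 12·2 + 4·4 = 58
  Okafor: 9·4 + 12·4 + 4·2 = 92
  Varga: 9·3 + 12·1 + 4·1 = 43
Okafor has the highest total.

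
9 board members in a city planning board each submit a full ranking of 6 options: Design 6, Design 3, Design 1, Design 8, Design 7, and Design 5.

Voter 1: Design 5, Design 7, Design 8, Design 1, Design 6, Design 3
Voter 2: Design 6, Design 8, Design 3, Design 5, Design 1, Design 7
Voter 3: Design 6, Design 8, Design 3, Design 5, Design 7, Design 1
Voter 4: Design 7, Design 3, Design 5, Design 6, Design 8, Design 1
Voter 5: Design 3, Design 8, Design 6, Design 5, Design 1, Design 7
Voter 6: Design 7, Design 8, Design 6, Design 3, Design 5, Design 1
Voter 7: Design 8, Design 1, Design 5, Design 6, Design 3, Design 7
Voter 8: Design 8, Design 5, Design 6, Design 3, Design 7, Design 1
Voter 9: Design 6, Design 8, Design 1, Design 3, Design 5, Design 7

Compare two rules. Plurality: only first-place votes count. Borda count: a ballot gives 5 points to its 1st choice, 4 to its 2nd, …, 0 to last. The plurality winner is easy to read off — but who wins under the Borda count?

Plurality first-place counts: Design 6 3, Design 3 1, Design 1 0, Design 8 2, Design 7 2, Design 5 1 → Design 6.
Borda totals: Design 6 29, Design 3 22, Design 1 11, Design 8 34, Design 7 16, Design 5 23 → Design 8.

Design 8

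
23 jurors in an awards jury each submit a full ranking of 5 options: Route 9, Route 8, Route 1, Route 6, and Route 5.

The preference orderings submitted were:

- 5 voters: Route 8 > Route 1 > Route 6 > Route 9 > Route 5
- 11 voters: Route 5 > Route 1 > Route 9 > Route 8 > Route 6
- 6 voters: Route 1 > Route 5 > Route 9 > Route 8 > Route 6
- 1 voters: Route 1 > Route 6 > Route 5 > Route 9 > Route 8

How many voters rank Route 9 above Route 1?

Ballots ranking Route 9 above Route 1: 0.
Ballots ranking Route 1 above Route 9: 5+11+6+1 = 23.
So 0 of 23 voters prefer Route 9 to Route 1.

0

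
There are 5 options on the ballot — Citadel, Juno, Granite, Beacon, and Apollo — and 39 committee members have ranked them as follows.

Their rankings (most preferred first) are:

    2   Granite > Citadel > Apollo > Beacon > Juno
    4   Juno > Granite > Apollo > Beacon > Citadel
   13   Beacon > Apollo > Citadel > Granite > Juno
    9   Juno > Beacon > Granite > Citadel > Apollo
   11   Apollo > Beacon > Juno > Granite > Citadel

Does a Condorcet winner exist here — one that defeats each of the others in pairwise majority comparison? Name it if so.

Head-to-head results (39 voters total):
Citadel vs Juno: Juno wins 24–15.
Citadel vs Granite: Granite wins 26–13.
Citadel vs Beacon: Beacon wins 37–2.
Citadel vs Apollo: Apollo wins 28–11.
Juno vs Granite: Juno wins 24–15.
Juno vs Beacon: Beacon wins 26–13.
Juno vs Apollo: Apollo wins 26–13.
Granite vs Beacon: Beacon wins 33–6.
Granite vs Apollo: Apollo wins 24–15.
Beacon vs Apollo: Beacon wins 22–17.
Beacon beats each rival — Citadel (37–2), Juno (26–13), Granite (33–6), Apollo (22–17) — so Beacon is the Condorcet winner.

Beacon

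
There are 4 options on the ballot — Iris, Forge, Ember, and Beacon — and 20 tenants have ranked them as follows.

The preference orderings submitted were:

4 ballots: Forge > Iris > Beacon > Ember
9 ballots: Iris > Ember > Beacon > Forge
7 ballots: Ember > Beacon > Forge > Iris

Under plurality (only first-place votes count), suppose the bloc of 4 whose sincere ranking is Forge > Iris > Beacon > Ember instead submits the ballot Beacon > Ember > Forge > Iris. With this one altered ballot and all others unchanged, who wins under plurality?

First-place totals with the altered ballot: Iris 9, Forge 0, Ember 7, Beacon 4.
The winner is unchanged: still Iris.

Iris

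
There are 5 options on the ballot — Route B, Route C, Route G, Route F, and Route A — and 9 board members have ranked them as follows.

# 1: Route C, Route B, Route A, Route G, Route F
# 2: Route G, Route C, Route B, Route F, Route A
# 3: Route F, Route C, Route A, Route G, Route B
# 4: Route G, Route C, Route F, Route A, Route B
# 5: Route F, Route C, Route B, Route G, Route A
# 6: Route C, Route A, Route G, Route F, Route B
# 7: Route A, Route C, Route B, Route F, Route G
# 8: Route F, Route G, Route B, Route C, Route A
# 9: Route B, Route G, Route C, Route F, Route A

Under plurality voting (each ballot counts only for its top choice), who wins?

First-place vote totals:
  Route B: 1
  Route C: 2
  Route G: 2
  Route F: 3
  Route A: 1
Route F has the most first-place votes.

Route F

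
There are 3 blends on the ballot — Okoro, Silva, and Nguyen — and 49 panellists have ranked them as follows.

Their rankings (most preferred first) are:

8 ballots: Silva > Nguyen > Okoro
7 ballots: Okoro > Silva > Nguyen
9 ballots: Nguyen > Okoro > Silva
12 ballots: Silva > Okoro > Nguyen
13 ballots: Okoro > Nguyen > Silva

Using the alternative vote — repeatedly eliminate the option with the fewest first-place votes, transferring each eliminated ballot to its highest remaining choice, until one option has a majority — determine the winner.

Okoro

Round 1: Okoro 20, Silva 20, Nguyen 9. Nguyen has the fewest and is eliminated.
Round 2: Okoro 29, Silva 20. Okoro has a majority.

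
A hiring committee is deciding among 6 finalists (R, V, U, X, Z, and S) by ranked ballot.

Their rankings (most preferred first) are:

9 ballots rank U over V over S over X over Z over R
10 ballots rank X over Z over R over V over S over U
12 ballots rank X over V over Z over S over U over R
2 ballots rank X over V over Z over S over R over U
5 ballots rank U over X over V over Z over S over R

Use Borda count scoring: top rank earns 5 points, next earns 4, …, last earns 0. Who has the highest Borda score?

X

Borda scores:
  R: 9·0 + 10·3 + 12·0 + 2·1 + 5·0 = 32
  V: 9·4 + 10·2 + 12·4 + 2·4 + 5·3 = 127
  U: 9·5 + 10·0 + 12·1 + 2·0 + 5·5 = 82
  X: 9·2 + 10·5 + 12·5 + 2·5 + 5·4 = 158
  Z: 9·1 + 10·4 + 12·3 + 2·3 + 5·2 = 101
  S: 9·3 + 10·1 + 12·2 + 2·2 + 5·1 = 70
X has the highest total.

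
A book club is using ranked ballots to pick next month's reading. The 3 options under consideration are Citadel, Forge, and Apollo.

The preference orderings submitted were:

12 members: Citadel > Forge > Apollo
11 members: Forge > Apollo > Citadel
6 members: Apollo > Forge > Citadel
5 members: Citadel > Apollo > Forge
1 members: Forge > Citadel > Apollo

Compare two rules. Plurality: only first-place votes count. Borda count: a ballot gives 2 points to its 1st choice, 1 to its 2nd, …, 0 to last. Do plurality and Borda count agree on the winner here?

Plurality first-place counts: Citadel 17, Forge 12, Apollo 6 → Citadel.
Borda totals: Citadel 35, Forge 42, Apollo 28 → Forge.
The two rules disagree: plurality picks Citadel, Borda picks Forge.

No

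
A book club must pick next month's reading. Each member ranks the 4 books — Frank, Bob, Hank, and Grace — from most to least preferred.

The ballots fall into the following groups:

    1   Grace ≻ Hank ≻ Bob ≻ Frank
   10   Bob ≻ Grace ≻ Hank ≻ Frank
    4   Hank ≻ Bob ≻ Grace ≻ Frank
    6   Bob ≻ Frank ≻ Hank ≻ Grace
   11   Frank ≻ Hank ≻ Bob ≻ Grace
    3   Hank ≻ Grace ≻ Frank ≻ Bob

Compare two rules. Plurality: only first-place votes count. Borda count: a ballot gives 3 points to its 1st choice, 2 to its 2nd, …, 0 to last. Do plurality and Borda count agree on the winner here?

Yes

Plurality first-place counts: Frank 11, Bob 16, Hank 7, Grace 1 → Bob.
Borda totals: Frank 48, Bob 68, Hank 61, Grace 33 → Bob.
The two rules agree on Bob.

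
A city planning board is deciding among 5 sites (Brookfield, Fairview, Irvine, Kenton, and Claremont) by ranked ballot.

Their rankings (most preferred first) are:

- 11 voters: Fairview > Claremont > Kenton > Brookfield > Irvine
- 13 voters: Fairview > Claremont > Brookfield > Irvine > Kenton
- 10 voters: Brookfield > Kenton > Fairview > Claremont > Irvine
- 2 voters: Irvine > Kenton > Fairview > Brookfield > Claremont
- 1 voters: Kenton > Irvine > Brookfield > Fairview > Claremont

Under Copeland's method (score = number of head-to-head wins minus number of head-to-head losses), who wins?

Fairview

Pairwise results:
  Brookfield vs Fairview: Fairview wins 26–11.
  Brookfield vs Irvine: Brookfield wins 34–3.
  Brookfield vs Kenton: Brookfield wins 23–14.
  Brookfield vs Claremont: Claremont wins 24–13.
  Fairview vs Irvine: Fairview wins 34–3.
  Fairview vs Kenton: Fairview wins 24–13.
  Fairview vs Claremont: Fairview wins 37–0.
  Irvine vs Kenton: Kenton wins 22–15.
  Irvine vs Claremont: Claremont wins 34–3.
  Kenton vs Claremont: Claremont wins 24–13.
Copeland scores (wins − losses):
  Brookfield: 2 − 2 = 0
  Fairview: 4 − 0 = 4
  Irvine: 0 − 4 = -4
  Kenton: 1 − 3 = -2
  Claremont: 3 − 1 = 2
Fairview has the best Copeland score.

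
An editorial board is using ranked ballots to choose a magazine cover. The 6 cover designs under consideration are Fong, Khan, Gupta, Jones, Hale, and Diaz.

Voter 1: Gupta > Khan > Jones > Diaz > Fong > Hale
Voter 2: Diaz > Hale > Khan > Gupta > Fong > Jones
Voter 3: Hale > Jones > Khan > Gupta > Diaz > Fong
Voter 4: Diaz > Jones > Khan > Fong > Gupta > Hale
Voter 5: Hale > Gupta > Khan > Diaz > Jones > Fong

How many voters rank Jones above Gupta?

2

Ballots ranking Jones above Gupta: 2.
Ballots ranking Gupta above Jones: 3.
So 2 of 5 voters prefer Jones to Gupta.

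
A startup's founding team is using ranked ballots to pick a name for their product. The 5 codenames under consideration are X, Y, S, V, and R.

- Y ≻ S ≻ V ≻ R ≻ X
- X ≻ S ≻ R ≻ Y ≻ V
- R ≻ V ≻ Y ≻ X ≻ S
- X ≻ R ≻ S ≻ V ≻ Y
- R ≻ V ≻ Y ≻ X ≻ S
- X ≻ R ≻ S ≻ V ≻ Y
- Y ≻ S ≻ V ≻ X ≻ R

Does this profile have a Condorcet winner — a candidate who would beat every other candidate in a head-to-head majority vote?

Head-to-head results (7 voters total):
X vs Y: Y wins 4–3.
X vs S: X wins 5–2.
X vs V: V wins 4–3.
X vs R: X wins 4–3.
Y vs S: Y wins 4–3.
Y vs V: V wins 4–3.
Y vs R: R wins 5–2.
S vs V: S wins 5–2.
S vs R: R wins 4–3.
V vs R: R wins 5–2.
No candidate beats all others: X beats R beats Y beats X, a majority cycle.

No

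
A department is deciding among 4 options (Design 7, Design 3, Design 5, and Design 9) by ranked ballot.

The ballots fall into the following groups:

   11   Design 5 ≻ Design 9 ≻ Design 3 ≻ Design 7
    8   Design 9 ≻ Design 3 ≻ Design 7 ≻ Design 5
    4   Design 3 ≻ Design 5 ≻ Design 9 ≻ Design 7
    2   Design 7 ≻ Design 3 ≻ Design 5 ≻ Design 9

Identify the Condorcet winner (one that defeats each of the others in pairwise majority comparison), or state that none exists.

Head-to-head results (25 voters total):
Design 7 vs Design 3: Design 3 wins 23–2.
Design 7 vs Design 5: Design 5 wins 15–10.
Design 7 vs Design 9: Design 9 wins 23–2.
Design 3 vs Design 5: Design 3 wins 14–11.
Design 3 vs Design 9: Design 9 wins 19–6.
Design 5 vs Design 9: Design 5 wins 17–8.
No candidate beats all others: Design 3 beats Design 5 beats Design 9 beats Design 3, a majority cycle.

There is no Condorcet winner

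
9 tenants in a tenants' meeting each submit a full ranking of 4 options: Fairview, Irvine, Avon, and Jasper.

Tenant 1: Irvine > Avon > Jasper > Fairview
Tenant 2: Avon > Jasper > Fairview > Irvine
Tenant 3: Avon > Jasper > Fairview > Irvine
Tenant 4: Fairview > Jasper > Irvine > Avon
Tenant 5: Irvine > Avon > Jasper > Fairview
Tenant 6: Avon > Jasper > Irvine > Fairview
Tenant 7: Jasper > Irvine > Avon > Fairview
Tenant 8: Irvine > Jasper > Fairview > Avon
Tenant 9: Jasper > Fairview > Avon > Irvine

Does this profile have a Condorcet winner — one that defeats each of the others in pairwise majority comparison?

No

Head-to-head results (9 voters total):
Fairview vs Irvine: Irvine wins 5–4.
Fairview vs Avon: Avon wins 6–3.
Fairview vs Jasper: Jasper wins 8–1.
Irvine vs Avon: Irvine wins 5–4.
Irvine vs Jasper: Jasper wins 6–3.
Avon vs Jasper: Avon wins 5–4.
No candidate beats all others: Irvine beats Avon beats Jasper beats Irvine, a majority cycle.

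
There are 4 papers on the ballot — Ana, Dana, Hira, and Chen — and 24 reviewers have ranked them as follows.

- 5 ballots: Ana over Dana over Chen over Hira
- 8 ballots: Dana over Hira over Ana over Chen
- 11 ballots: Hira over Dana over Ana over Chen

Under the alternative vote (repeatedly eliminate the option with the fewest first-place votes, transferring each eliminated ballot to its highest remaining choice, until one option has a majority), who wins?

Dana

Round 1: Hira 11, Dana 8, Ana 5, Chen 0. Chen has the fewest and is eliminated.
Round 2: Hira 11, Dana 8, Ana 5. Ana has the fewest and is eliminated.
Round 3: Dana 13, Hira 11. Dana has a majority.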